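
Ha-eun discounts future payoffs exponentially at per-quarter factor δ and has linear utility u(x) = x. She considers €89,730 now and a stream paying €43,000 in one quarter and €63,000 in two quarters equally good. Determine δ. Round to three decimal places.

Equating present values: 89730 = 43000δ + 63000δ².
Rearranged: 63000δ² + 43000δ − 89730 = 0.
δ = (−43000 + √(43000² + 4·63000·89730)) / (2·63000) = (−43000 + √24460960000.00) / 126000 ≈ 0.900.

δ ≈ 0.900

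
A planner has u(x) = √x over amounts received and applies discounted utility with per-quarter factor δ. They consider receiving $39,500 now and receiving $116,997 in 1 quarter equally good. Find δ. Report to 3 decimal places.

δ ≈ 0.581

Indifference means u(39500) = δ · u(116997), so δ = u(39500)/u(116997).
With u(x) = √x: δ = √39500/√116997 = √(39500/116997) = 0.58105.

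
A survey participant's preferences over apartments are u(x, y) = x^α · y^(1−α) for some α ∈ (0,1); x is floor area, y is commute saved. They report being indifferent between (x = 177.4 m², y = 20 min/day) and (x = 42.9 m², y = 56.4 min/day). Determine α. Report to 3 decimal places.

Indifference: 177.4^α · 20^(1−α) = 42.9^α · 56.4^(1−α).
Rearrange to (177.4/42.9)^α = (56.4/20)^(1−α) and take logs: α·1.419535 = (1−α)·1.036737.
So α/(1−α) = (1.036737)/(1.419535) = 0.730336, and α = 0.730336/1.730336 ≈ 0.422.

α ≈ 0.422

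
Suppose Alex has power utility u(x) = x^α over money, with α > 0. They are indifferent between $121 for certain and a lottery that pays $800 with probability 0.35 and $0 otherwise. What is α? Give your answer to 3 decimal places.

α ≈ 0.556

EU(lottery) = 0.35·800^α + 0.65·0 = 0.35·800^α.
Indifference: 121^α = 0.35·800^α, so (121/800)^α = 0.35.
α = ln(0.35) / ln(121/800) = -1.049822/-1.888821 ≈ 0.556.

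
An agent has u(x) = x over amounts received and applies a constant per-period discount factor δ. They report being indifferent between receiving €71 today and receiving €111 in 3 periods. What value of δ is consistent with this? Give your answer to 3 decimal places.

Indifference means u(71) = δ^3 · u(111), so δ^3 = u(71)/u(111).
With u(x) = x: δ^3 = 71/111 = 0.63964.
Taking the cube root: δ = 0.63964^(1/3) ≈ 0.862.

δ ≈ 0.862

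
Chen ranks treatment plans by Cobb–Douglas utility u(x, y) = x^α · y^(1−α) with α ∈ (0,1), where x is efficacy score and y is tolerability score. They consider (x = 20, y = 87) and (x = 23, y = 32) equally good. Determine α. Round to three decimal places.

α ≈ 0.877

Set the two utilities equal: 20^α·87^(1−α) = 23^α·32^(1−α).
Rearrange to (20/23)^α = (32/87)^(1−α) and take logs: α·-0.139762 = (1−α)·-1.000172.
Thus α·(-1.139934) = -1.000172, so α = -1.000172/-1.139934 ≈ 0.877.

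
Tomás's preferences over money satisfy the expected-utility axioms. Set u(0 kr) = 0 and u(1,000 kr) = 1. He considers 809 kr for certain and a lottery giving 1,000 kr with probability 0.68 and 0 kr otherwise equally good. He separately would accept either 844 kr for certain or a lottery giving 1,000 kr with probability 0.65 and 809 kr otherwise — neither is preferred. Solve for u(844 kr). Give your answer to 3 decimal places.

0.888

From the first indifference, u(809 kr) = 0.68·u(1,000 kr) + 0.32·u(0 kr) = 0.68·1 + 0.32·0 = 0.68.
The second indifference gives u(844 kr) = 0.65·u(1,000 kr) + 0.35·u(809 kr) = 0.65·1.00 + 0.35·0.68 = 0.8880.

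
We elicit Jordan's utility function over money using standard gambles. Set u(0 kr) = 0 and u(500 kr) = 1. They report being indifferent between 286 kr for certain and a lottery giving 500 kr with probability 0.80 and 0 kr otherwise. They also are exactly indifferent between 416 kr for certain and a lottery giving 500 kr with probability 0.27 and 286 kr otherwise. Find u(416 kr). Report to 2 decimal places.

0.85

From the first indifference, u(286 kr) = 0.80·u(500 kr) + 0.20·u(0 kr) = 0.80·1 + 0.20·0 = 0.80.
Then u(416 kr) = 0.27·u(500 kr) + 0.73·u(286 kr) = 0.27·1.00 + 0.73·0.80 = 0.8540.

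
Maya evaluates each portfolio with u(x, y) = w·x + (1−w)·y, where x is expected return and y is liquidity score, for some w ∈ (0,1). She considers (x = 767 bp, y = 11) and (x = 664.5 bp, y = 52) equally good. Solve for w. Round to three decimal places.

u(767,11) = u(664.5,52) means w·767 + (1−w)·11 = w·664.5 + (1−w)·52.
Collecting terms: w·102.5 = (1−w)·41.
The marginal rate of substitution is 41/102.5, so w = 41/(102.5+41) = 0.286.

w = 0.286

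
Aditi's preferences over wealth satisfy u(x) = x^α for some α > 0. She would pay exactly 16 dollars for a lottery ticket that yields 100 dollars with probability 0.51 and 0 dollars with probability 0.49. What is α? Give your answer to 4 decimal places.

EU(lottery) = 0.51·100^α + 0.49·0 = 0.51·100^α.
Indifference: 16^α = 0.51·100^α, so (16/100)^α = 0.51.
Take logs: α = ln 0.51 / ln(16/100) ≈ 0.367430.

α ≈ 0.3674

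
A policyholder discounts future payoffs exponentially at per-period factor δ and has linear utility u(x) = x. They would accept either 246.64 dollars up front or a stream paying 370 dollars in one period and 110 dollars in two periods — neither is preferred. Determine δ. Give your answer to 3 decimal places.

Present value of the stream is 370·δ + 110·δ². Indifference gives 370δ + 110δ² = 246.64.
Rearranged: 110δ² + 370δ − 246.64 = 0.
By the quadratic formula (taking the positive root), δ = (−370 + √245421.60) / 220 ≈ 0.570.

δ ≈ 0.570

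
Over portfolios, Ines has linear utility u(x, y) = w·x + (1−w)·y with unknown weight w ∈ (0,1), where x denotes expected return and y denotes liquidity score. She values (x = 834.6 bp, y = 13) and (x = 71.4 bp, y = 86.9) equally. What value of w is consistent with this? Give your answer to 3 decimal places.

w = 0.088

u(834.6,13) = u(71.4,86.9) means w·834.6 + (1−w)·13 = w·71.4 + (1−w)·86.9.
Rearranging, 763.2·w − 73.9·(1−w) = 0.
The marginal rate of substitution is 73.9/763.2, so w = 73.9/(763.2+73.9) = 0.088.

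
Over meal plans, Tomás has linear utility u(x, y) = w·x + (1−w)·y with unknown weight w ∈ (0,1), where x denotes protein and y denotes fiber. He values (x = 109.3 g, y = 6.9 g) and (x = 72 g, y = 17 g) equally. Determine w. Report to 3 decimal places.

w = 0.213

u(109.3,6.9) = u(72,17) means w·109.3 + (1−w)·6.9 = w·72 + (1−w)·17.
Rearranging, 37.3·w − 10.1·(1−w) = 0.
So w/(1−w) = 10.1/37.3 = 0.2708, giving w = 10.1/(37.3+10.1) = 0.213.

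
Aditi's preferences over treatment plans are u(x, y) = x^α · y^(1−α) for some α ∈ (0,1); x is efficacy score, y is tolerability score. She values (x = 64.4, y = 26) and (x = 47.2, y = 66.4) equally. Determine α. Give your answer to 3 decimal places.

Indifference: 64.4^α · 26^(1−α) = 47.2^α · 66.4^(1−α).
(64.4/47.2)^α = (66.4/26)^(1−α); take logs: α·ln(64.4/47.2) = (1−α)·ln(66.4/26), i.e. α·0.310720 = (1−α)·0.937601.
Thus α·(1.248321) = 0.937601, so α = 0.937601/1.248321 ≈ 0.751.

α ≈ 0.751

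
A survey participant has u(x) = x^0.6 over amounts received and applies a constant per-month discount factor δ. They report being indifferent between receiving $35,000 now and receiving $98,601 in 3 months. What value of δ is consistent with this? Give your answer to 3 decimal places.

Indifference means u(35000) = δ^3 · u(98601), so δ^3 = u(35000)/u(98601).
Since u(x) = x^0.6, δ^3 = (35000/98601)^0.6 = 0.35497^0.6 = 0.53717.
So δ = 0.53717^(1/3) ≈ 0.813.

δ ≈ 0.813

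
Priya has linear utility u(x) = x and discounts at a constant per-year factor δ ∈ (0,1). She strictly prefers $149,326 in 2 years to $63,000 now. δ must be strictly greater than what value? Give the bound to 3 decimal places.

Comparing present values: 63000 < δ^2·149326.
Dividing by 149326: δ^2 > 0.42190. Both sides are positive, so the square root keeps the direction.
δ > 0.42190^(1/2) = 0.650.

δ > 0.650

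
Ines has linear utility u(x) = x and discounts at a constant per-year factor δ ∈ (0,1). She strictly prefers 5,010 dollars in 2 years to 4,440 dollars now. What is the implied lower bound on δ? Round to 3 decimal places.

Under u(x) = x this choice says 4440 < δ^2·5010.
Hence δ^2 > 4440/5010 = 0.88623, and x ↦ x^(1/2) is increasing on (0,∞).
δ > (4440/5010)^(1/2) ≈ 0.941.

δ > 0.941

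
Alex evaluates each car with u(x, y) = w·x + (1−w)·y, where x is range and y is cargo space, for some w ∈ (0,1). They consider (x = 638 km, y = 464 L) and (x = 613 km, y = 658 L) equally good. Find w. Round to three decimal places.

Indifference: w·638 + (1−w)·464 = w·613 + (1−w)·658.
Collecting terms: w·25 = (1−w)·194.
So w/(1−w) = 194/25 = 7.7600, giving w = 194/(25+194) = 0.886.

w = 0.886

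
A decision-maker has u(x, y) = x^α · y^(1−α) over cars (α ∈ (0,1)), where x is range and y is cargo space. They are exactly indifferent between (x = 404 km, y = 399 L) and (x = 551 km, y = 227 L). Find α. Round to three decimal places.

α ≈ 0.645

The Cobb–Douglas utilities coincide, so 404^α·399^(1−α) = 551^α·227^(1−α).
(404/551)^α = (227/399)^(1−α); take logs: α·ln(404/551) = (1−α)·ln(227/399), i.e. α·-0.310320 = (1−α)·-0.564011.
With A = -0.310320 and B = -0.564011: α·A = (1−α)·B, so α = B/(A+B) = -0.564011/-0.874331 ≈ 0.645.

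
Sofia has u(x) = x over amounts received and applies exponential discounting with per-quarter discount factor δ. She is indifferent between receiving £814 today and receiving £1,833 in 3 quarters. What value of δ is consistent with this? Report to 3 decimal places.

δ ≈ 0.763

Equating discounted utilities: u(814) = δ^3·u(1833) ⇒ δ^3 = u(814)/u(1833).
With u(x) = x: δ^3 = 814/1833 = 0.44408.
So δ = 0.44408^(1/3) ≈ 0.763.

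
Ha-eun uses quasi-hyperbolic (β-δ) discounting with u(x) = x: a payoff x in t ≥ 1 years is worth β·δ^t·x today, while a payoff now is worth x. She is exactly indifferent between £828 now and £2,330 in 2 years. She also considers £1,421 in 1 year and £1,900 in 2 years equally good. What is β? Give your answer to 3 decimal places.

β ≈ 0.635

Both payoffs in the second observation are in the future, so β drops out: δ^1·1421 = δ^2·1900 ⇒ δ = 1421/1900 = 0.74789.
The first indifference: 828 = β·δ^2·2330, so β = 828/(δ^2·2330) = 828/(0.55935·2330) ≈ 0.635.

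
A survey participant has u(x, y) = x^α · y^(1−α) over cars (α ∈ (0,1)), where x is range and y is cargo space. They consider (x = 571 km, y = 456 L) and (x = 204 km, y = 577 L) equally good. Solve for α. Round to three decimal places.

Indifference: 571^α · 456^(1−α) = 204^α · 577^(1−α).
(571/204)^α = (577/456)^(1−α); take logs: α·ln(571/204) = (1−α)·ln(577/456), i.e. α·1.029269 = (1−α)·0.235349.
Thus α·(1.264618) = 0.235349, so α = 0.235349/1.264618 ≈ 0.186.

α ≈ 0.186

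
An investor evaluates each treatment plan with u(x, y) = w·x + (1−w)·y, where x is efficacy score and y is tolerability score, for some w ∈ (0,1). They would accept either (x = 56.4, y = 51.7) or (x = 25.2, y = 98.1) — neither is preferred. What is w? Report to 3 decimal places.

u(56.4,51.7) = u(25.2,98.1) means w·56.4 + (1−w)·51.7 = w·25.2 + (1−w)·98.1.
Rearranging, 31.2·w − 46.4·(1−w) = 0.
The marginal rate of substitution is 46.4/31.2, so w = 46.4/(31.2+46.4) = 0.598.

w = 0.598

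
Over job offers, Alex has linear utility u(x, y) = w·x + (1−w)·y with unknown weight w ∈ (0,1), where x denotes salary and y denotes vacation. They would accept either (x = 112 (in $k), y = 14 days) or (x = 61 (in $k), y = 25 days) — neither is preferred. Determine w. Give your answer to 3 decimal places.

w = 0.177

Equating utilities: w·112 + (1−w)·14 = w·61 + (1−w)·25.
w·(112−61) = (1−w)·(25−14), i.e. w·51 = (1−w)·11.
So w/(1−w) = 11/51 = 0.2157, giving w = 11/(51+11) = 0.177.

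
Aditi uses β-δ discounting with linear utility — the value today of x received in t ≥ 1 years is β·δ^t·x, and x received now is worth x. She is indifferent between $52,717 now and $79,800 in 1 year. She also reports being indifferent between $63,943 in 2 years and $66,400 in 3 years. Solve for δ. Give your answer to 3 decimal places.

The second indifference involves only future payoffs, so β cancels: β·δ^2·63943 = β·δ^3·66400, giving δ = 63943/66400 = 0.96300.

δ ≈ 0.963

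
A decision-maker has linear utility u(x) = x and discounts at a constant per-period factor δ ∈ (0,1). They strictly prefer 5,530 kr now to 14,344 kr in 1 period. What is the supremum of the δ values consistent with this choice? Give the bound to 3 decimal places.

δ < 0.386

The preference means 5530 > δ·14344.
Dividing through by 14344 gives δ < 0.38553.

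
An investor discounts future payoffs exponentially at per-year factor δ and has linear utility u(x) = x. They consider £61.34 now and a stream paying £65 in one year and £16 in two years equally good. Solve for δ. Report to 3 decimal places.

δ ≈ 0.790

The stream is worth 65δ + 16δ² today, so 65δ + 16δ² = 61.34.
That is, 16δ² + 65δ − 61.34 = 0, a quadratic in δ.
By the quadratic formula (taking the positive root), δ = (−65 + √8150.76) / 32 ≈ 0.790.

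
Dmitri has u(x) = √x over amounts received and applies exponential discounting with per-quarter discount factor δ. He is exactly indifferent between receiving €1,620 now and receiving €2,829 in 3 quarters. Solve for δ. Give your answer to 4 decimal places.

Indifference means u(1620) = δ^3 · u(2829), so δ^3 = u(1620)/u(2829).
Since u(x) = √x, δ^3 = √(1620/2829) = 0.75673.
Hence δ = (0.75673)^(1/3) = 0.911270.

δ ≈ 0.9113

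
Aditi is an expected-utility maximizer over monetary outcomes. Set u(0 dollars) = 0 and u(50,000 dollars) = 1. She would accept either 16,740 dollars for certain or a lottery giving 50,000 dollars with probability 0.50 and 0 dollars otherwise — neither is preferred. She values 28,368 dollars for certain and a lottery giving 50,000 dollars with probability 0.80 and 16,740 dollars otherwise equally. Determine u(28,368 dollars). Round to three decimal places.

The first gamble pins u(16,740 dollars): it must equal 0.50·1 + 0.50·0 = 0.50.
Chaining: u(28,368 dollars) = 0.80·1.00 + 0.20·0.50 = 0.9000.

0.900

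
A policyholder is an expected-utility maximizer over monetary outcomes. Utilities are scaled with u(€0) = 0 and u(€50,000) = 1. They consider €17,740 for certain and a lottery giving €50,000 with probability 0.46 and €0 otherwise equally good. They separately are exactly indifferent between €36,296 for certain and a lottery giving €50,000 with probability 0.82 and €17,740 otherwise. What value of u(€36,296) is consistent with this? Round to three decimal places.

0.903

First, u(€17,740) = 0.46·u(€50,000) + 0.54·u(€0) = 0.46.
Then u(€36,296) = 0.82·u(€50,000) + 0.18·u(€17,740) = 0.82·1.00 + 0.18·0.46 = 0.9028.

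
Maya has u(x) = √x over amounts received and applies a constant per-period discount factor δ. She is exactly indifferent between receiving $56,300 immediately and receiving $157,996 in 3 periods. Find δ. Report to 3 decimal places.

Indifference means u(56300) = δ^3 · u(157996), so δ^3 = u(56300)/u(157996).
With u(x) = √x: δ^3 = √56300/√157996 = √(56300/157996) = 0.59694.
Taking the cube root: δ = 0.59694^(1/3) ≈ 0.842.

δ ≈ 0.842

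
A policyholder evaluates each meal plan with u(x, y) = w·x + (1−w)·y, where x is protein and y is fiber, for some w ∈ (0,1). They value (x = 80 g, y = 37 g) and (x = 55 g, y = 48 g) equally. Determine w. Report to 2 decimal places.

u(80,37) = u(55,48) means w·80 + (1−w)·37 = w·55 + (1−w)·48.
Collecting terms: w·25 = (1−w)·11.
The marginal rate of substitution is 11/25, so w = 11/(25+11) = 0.31.

w = 0.31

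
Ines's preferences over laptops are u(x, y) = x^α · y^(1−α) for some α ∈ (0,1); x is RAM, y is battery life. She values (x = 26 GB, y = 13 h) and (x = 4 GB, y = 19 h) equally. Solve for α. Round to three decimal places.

The Cobb–Douglas utilities coincide, so 26^α·13^(1−α) = 4^α·19^(1−α).
Rearrange to (26/4)^α = (19/13)^(1−α) and take logs: α·1.871802 = (1−α)·0.379490.
With A = 1.871802 and B = 0.379490: α·A = (1−α)·B, so α = B/(A+B) = 0.379490/2.251292 ≈ 0.169.

α ≈ 0.169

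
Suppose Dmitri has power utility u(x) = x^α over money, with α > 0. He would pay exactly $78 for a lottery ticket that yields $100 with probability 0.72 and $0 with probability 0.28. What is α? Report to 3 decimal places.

α ≈ 1.322

Since u(0) = 0, the lottery's EU is 0.72·100^α.
Indifference: 78^α = 0.72·100^α, so (78/100)^α = 0.72.
Take logs: α = ln 0.72 / ln(78/100) ≈ 1.32215.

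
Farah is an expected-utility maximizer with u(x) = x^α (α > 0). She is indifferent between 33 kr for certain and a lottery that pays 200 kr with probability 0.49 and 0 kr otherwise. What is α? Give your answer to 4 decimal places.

The lottery's expected utility is 0.49·u(200) + 0.51·u(0) = 0.49·200^α (since u(0) = 0 for α > 0).
Setting u(33) equal to that: 33^α = 0.49·200^α ⇒ (33/200)^α = 0.49.
α = ln(0.49) / ln(33/200) = -0.7133499/-1.8018098 ≈ 0.3959.

α ≈ 0.3959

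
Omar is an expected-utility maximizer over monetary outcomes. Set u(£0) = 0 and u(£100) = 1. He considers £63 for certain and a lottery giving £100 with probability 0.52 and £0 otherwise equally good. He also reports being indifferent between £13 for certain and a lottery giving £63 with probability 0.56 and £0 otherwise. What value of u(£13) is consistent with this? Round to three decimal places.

First, u(£63) = 0.52·u(£100) + 0.48·u(£0) = 0.52.
The second indifference gives u(£13) = 0.56·u(£63) + 0.44·u(£0) = 0.56·0.52 + 0.44·0.00 = 0.2912.

0.291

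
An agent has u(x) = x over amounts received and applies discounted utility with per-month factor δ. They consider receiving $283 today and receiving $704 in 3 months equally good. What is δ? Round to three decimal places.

δ ≈ 0.738

Equating discounted utilities: u(283) = δ^3·u(704) ⇒ δ^3 = u(283)/u(704).
With u(x) = x: δ^3 = 283/704 = 0.40199.
Hence δ = (0.40199)^(1/3) = 0.73803.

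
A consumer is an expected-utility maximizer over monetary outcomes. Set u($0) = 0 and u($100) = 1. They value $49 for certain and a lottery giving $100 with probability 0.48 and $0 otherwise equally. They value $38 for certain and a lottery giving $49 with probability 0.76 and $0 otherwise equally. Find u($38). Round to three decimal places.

The first gamble pins u($49): it must equal 0.48·1 + 0.52·0 = 0.48.
Chaining: u($38) = 0.76·0.48 + 0.24·0.00 = 0.3648.

0.365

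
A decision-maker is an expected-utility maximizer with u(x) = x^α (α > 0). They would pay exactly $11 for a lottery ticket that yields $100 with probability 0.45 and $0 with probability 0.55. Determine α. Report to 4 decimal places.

α ≈ 0.3618

The lottery's expected utility is 0.45·u(100) + 0.55·u(0) = 0.45·100^α (since u(0) = 0 for α > 0).
Setting u(11) equal to that: 11^α = 0.45·100^α ⇒ (11/100)^α = 0.45.
α = ln(0.45) / ln(11/100) = -0.7985077/-2.2072749 ≈ 0.3618.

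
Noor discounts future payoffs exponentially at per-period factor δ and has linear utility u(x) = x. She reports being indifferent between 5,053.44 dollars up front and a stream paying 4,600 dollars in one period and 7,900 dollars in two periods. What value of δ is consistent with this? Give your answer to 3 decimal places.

δ ≈ 0.560

Present value of the stream is 4600·δ + 7900·δ². Indifference gives 4600δ + 7900δ² = 5053.44.
That is, 7900δ² + 4600δ − 5053.44 = 0, a quadratic in δ.
δ = (−4600 + √(4600² + 4·7900·5053.44)) / (2·7900) = (−4600 + √180848704.00) / 15800 ≈ 0.560.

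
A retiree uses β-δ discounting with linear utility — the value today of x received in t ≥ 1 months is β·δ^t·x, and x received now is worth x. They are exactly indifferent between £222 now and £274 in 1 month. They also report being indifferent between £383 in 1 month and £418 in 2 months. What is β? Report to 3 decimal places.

From the later pair, β·δ^1·383 = β·δ^2·418; dividing through, δ = 383/418 = 0.91627.
The first indifference: 222 = β·δ·274, so β = 222/(δ·274) = 222/(0.91627·274) ≈ 0.884.

β ≈ 0.884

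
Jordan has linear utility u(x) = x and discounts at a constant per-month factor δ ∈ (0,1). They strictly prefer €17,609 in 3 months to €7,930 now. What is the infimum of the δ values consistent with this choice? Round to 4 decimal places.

The preference means 7930 < δ^3·17609.
Dividing by 17609: δ^3 > 0.45034. Both sides are positive, so the cube root keeps the direction.
δ > (7930/17609)^(1/3) ≈ 0.7665.

δ > 0.7665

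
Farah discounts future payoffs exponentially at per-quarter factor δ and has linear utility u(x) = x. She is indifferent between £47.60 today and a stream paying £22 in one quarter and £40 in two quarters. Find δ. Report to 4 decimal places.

δ ≈ 0.8500

Present value of the stream is 22·δ + 40·δ². Indifference gives 22δ + 40δ² = 47.60.
So 40δ² + 22δ − 47.60 = 0.
δ = (−22 + √(22² + 4·40·47.60)) / (2·40) = (−22 + √8100.00) / 80 ≈ 0.8500.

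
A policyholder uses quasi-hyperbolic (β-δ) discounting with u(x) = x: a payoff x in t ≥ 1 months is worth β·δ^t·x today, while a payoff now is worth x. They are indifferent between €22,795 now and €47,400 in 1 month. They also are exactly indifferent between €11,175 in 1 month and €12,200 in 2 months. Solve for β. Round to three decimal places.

β ≈ 0.525

From the later pair, β·δ^1·11175 = β·δ^2·12200; dividing through, δ = 11175/12200 = 0.91598.
Substituting δ into 22795 = β·δ·47400: β = 22795/(43417.623) ≈ 0.525.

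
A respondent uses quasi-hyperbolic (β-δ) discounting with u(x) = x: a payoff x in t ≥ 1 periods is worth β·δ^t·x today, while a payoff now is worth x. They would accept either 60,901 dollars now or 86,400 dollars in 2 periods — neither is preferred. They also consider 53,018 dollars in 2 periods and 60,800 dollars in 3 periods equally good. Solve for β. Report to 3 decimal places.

β ≈ 0.927

The second indifference involves only future payoffs, so β cancels: β·δ^2·53018 = β·δ^3·60800, giving δ = 53018/60800 = 0.87201.
Substituting δ into 60901 = β·δ^2·86400: β = 60901/(65698.169) ≈ 0.927.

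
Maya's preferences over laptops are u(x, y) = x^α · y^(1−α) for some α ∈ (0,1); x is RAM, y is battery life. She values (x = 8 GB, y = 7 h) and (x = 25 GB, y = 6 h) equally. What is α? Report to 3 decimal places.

α ≈ 0.119

The Cobb–Douglas utilities coincide, so 8^α·7^(1−α) = 25^α·6^(1−α).
Rearrange to (8/25)^α = (6/7)^(1−α) and take logs: α·-1.139434 = (1−α)·-0.154151.
So α/(1−α) = (-0.154151)/(-1.139434) = 0.135287, and α = 0.135287/1.135287 ≈ 0.119.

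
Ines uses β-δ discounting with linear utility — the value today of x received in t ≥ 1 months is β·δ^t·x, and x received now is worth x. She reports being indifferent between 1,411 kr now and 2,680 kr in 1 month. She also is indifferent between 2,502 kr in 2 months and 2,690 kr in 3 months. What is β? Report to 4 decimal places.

β ≈ 0.5661

Both payoffs in the second observation are in the future, so β drops out: δ^2·2502 = δ^3·2690 ⇒ δ = 2502/2690 = 0.93011.
The first indifference: 1411 = β·δ·2680, so β = 1411/(δ·2680) = 1411/(0.93011·2680) ≈ 0.5661.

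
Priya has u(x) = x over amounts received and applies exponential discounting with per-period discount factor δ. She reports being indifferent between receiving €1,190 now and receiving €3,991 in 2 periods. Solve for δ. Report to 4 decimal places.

The payoff in 2 periods is discounted by δ^2, so u(1190) = δ^2·u(3991) and δ^2 = u(1190)/u(3991).
With u(x) = x: δ^2 = 1190/3991 = 0.29817.
Hence δ = (0.29817)^(1/2) = 0.546050.

δ ≈ 0.5461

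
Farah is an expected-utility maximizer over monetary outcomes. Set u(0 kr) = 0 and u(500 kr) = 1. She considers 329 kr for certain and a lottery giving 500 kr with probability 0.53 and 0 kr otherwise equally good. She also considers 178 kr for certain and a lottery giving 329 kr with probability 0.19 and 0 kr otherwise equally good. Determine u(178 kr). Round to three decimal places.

First, u(329 kr) = 0.53·u(500 kr) + 0.47·u(0 kr) = 0.53.
Chaining: u(178 kr) = 0.19·0.53 + 0.81·0.00 = 0.1007.

0.101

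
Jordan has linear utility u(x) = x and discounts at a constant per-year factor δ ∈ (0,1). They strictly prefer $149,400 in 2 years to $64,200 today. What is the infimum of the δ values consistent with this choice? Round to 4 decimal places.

Comparing present values: 64200 < δ^2·149400.
So δ^2 > 64200/149400 = 0.42972; taking the square root of both positive sides preserves the inequality.
δ > 0.42972^(1/2) = 0.6555.

δ > 0.6555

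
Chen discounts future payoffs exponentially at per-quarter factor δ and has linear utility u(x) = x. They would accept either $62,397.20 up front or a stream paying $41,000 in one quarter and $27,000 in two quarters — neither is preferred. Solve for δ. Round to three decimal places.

δ ≈ 0.940

The stream is worth 41000δ + 27000δ² today, so 41000δ + 27000δ² = 62397.20.
That is, 27000δ² + 41000δ − 62397.20 = 0, a quadratic in δ.
δ = (−41000 + √(41000² + 4·27000·62397.20)) / (2·27000) = (−41000 + √8419897600.00) / 54000 ≈ 0.940.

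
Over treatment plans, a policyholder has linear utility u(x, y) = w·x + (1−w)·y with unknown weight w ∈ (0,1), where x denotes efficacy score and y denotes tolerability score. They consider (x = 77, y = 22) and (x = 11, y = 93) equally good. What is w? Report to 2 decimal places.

u(77,22) = u(11,93) means w·77 + (1−w)·22 = w·11 + (1−w)·93.
Rearranging, 66·w − 71·(1−w) = 0.
The marginal rate of substitution is 71/66, so w = 71/(66+71) = 0.52.

w = 0.52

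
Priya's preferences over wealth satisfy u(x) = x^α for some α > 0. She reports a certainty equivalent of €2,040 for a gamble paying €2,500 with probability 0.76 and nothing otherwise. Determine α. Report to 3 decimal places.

α ≈ 1.350

The lottery's expected utility is 0.76·u(2500) + 0.24·u(0) = 0.76·2500^α (since u(0) = 0 for α > 0).
Indifference: 2040^α = 0.76·2500^α, so (2040/2500)^α = 0.76.
α = ln(0.76) / ln(2040/2500) = -0.274437/-0.203341 ≈ 1.350.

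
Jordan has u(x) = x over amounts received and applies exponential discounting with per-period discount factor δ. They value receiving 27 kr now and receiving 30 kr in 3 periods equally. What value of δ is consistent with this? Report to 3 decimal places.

Indifference means u(27) = δ^3 · u(30), so δ^3 = u(27)/u(30).
With u(x) = x: δ^3 = 27/30 = 0.90000.
Taking the cube root: δ = 0.90000^(1/3) ≈ 0.965.

δ ≈ 0.965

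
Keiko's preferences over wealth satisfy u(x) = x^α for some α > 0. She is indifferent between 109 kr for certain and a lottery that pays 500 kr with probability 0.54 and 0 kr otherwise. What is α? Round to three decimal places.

EU(lottery) = 0.54·500^α + 0.46·0 = 0.54·500^α.
Setting u(109) equal to that: 109^α = 0.54·500^α ⇒ (109/500)^α = 0.54.
α = ln(0.54) / ln(109/500) = -0.616186/-1.523260 ≈ 0.405.

α ≈ 0.405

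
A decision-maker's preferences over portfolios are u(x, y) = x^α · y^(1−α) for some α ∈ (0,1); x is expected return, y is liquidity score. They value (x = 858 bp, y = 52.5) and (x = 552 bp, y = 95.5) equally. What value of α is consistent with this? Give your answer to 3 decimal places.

α ≈ 0.576

The Cobb–Douglas utilities coincide, so 858^α·52.5^(1−α) = 552^α·95.5^(1−α).
(858/552)^α = (95.5/52.5)^(1−α); take logs: α·ln(858/552) = (1−α)·ln(95.5/52.5), i.e. α·0.441056 = (1−α)·0.598313.
Thus α·(1.039369) = 0.598313, so α = 0.598313/1.039369 ≈ 0.576.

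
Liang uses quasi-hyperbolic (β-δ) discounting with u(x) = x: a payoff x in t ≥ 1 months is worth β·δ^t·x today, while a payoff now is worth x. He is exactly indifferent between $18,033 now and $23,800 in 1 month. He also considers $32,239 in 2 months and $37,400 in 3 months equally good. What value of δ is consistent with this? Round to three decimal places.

The second indifference involves only future payoffs, so β cancels: β·δ^2·32239 = β·δ^3·37400, giving δ = 32239/37400 = 0.86201.

δ ≈ 0.862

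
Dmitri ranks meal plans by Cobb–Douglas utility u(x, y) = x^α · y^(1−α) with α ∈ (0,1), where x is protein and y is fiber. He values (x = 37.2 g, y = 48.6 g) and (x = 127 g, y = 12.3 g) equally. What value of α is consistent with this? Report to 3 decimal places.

Set the two utilities equal: 37.2^α·48.6^(1−α) = 127^α·12.3^(1−α).
Taking logs: α·ln 37.2 + (1−α)·ln 48.6 = α·ln 127 + (1−α)·ln 12.3, i.e. α·-1.227878 = (1−α)·-1.374024.
With A = -1.227878 and B = -1.374024: α·A = (1−α)·B, so α = B/(A+B) = -1.374024/-2.601902 ≈ 0.528.

α ≈ 0.528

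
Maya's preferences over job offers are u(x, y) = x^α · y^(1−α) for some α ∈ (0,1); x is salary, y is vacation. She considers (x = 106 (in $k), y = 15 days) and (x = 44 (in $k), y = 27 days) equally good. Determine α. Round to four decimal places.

Set the two utilities equal: 106^α·15^(1−α) = 44^α·27^(1−α).
Rearrange to (106/44)^α = (27/15)^(1−α) and take logs: α·0.8792495 = (1−α)·0.5877867.
With A = 0.8792495 and B = 0.5877867: α·A = (1−α)·B, so α = B/(A+B) = 0.5877867/1.4670362 ≈ 0.4007.

α ≈ 0.4007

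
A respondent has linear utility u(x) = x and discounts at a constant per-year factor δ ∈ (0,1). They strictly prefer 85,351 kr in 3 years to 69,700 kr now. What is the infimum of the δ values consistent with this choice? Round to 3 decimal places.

δ > 0.935

Under u(x) = x this choice says 69700 < δ^3·85351.
So δ^3 > 69700/85351 = 0.81663; taking the cube root of both positive sides preserves the inequality.
δ > (69700/85351)^(1/3) ≈ 0.935.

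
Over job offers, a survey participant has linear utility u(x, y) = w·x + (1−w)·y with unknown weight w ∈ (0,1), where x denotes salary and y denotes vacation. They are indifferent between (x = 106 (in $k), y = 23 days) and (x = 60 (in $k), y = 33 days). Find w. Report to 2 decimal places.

w = 0.18

u(106,23) = u(60,33) means w·106 + (1−w)·23 = w·60 + (1−w)·33.
Collecting terms: w·46 = (1−w)·10.
The marginal rate of substitution is 10/46, so w = 10/(46+10) = 0.18.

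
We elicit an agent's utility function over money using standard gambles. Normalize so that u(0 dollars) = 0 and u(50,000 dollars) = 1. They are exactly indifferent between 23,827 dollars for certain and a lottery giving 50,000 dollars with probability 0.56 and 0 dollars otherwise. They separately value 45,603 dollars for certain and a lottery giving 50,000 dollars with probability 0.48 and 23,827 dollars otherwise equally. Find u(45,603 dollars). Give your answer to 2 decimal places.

0.77

First, u(23,827 dollars) = 0.56·u(50,000 dollars) + 0.44·u(0 dollars) = 0.56.
Then u(45,603 dollars) = 0.48·u(50,000 dollars) + 0.52·u(23,827 dollars) = 0.48·1.00 + 0.52·0.56 = 0.7712.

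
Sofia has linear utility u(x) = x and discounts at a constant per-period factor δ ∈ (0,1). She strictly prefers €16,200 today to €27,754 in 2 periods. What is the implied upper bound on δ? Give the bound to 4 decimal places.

δ < 0.7640

Comparing present values: 16200 > δ^2·27754.
So δ^2 < 16200/27754 = 0.58370; taking the square root of both positive sides preserves the inequality.
δ < (16200/27754)^(1/2) ≈ 0.7640.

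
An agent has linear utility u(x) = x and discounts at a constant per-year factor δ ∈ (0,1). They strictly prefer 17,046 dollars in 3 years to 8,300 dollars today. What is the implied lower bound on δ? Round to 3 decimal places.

Comparing present values: 8300 < δ^3·17046.
So δ^3 > 8300/17046 = 0.48692; taking the cube root of both positive sides preserves the inequality.
δ > (8300/17046)^(1/3) ≈ 0.787.

δ > 0.787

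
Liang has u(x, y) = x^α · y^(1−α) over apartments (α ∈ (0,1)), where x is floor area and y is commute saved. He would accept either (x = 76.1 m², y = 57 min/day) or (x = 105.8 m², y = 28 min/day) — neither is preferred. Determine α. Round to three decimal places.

α ≈ 0.683

Set the two utilities equal: 76.1^α·57^(1−α) = 105.8^α·28^(1−α).
Taking logs: α·ln 76.1 + (1−α)·ln 57 = α·ln 105.8 + (1−α)·ln 28, i.e. α·-0.329502 = (1−α)·-0.710847.
Thus α·(-1.040349) = -0.710847, so α = -0.710847/-1.040349 ≈ 0.683.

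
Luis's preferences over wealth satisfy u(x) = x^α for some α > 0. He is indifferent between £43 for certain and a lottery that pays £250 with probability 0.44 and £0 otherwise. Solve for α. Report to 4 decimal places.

EU(lottery) = 0.44·250^α + 0.56·0 = 0.44·250^α.
Equating: 43^α = 0.44·250^α, i.e. 0.1720^α = 0.44.
α = ln(0.44) / ln(43/250) = -0.8209806/-1.7602608 ≈ 0.4664.

α ≈ 0.4664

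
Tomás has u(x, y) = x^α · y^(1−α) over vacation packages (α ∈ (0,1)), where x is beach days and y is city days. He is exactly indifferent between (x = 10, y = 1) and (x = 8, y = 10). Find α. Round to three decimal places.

α ≈ 0.912

Indifference: 10^α · 1^(1−α) = 8^α · 10^(1−α).
Rearrange to (10/8)^α = (10/1)^(1−α) and take logs: α·0.223144 = (1−α)·2.302585.
Thus α·(2.525729) = 2.302585, so α = 2.302585/2.525729 ≈ 0.912.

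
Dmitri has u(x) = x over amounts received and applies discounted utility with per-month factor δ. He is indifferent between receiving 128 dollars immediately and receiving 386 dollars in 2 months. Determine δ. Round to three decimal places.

The payoff in 2 months is discounted by δ^2, so u(128) = δ^2·u(386) and δ^2 = u(128)/u(386).
With u(x) = x: δ^2 = 128/386 = 0.33161.
Taking the square root: δ = 0.33161^(1/2) ≈ 0.576.

δ ≈ 0.576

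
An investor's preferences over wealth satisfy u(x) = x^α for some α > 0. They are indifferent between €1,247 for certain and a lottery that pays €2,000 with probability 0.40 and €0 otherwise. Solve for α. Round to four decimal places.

α ≈ 1.9396

EU(lottery) = 0.40·2000^α + 0.60·0 = 0.40·2000^α.
Setting u(1247) equal to that: 1247^α = 0.40·2000^α ⇒ (1247/2000)^α = 0.40.
Taking logs: α·ln(1247/2000) = ln(0.40), so α = -0.9162907 / -0.4724065 ≈ 1.9396.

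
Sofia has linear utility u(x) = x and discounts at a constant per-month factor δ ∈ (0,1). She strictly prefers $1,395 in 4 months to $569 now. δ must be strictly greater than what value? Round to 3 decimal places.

δ > 0.799

The preference means 569 < δ^4·1395.
Hence δ^4 > 569/1395 = 0.40789, and x ↦ x^(1/4) is increasing on (0,∞).
δ > 0.40789^(1/4) = 0.799.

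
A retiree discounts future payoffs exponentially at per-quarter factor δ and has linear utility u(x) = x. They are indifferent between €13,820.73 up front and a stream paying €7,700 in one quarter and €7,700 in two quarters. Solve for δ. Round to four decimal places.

Present value of the stream is 7700·δ + 7700·δ². Indifference gives 7700δ + 7700δ² = 13820.73.
So 7700δ² + 7700δ − 13820.73 = 0.
δ = (−7700 + √(7700² + 4·7700·13820.73)) / (2·7700) = (−7700 + √484968484.00) / 15400 ≈ 0.9300.

δ ≈ 0.9300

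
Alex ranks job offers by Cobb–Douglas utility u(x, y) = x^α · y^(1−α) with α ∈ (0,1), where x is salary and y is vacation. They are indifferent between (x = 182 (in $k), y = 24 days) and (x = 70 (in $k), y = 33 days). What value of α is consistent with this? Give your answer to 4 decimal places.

α ≈ 0.2500

The Cobb–Douglas utilities coincide, so 182^α·24^(1−α) = 70^α·33^(1−α).
Taking logs: α·ln 182 + (1−α)·ln 24 = α·ln 70 + (1−α)·ln 33, i.e. α·0.9555114 = (1−α)·0.3184537.
So α/(1−α) = (0.3184537)/(0.9555114) = 0.3332809, and α = 0.3332809/1.3332809 ≈ 0.2500.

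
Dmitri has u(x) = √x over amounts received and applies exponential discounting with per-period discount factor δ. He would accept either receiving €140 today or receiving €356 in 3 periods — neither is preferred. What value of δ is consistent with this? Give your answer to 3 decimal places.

δ ≈ 0.856

Indifference means u(140) = δ^3 · u(356), so δ^3 = u(140)/u(356).
Since u(x) = √x, δ^3 = √(140/356) = 0.62710.
Taking the cube root: δ = 0.62710^(1/3) ≈ 0.856.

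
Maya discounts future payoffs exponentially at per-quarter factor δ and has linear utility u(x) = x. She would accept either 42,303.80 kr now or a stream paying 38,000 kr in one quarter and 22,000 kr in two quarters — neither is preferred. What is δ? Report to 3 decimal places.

δ ≈ 0.770

Equating present values: 42303.80 = 38000δ + 22000δ².
Rearranged: 22000δ² + 38000δ − 42303.80 = 0.
By the quadratic formula (taking the positive root), δ = (−38000 + √5166734400.00) / 44000 ≈ 0.770.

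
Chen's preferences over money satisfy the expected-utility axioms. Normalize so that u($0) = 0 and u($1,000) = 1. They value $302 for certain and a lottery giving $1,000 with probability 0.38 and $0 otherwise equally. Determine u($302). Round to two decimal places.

0.38

By the standard-gamble method, u($302) is just the indifference probability on the best outcome: 0.38.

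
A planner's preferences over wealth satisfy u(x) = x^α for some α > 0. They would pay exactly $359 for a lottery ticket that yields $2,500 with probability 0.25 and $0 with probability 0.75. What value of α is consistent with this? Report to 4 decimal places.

The lottery's expected utility is 0.25·u(2500) + 0.75·u(0) = 0.25·2500^α (since u(0) = 0 for α > 0).
Setting u(359) equal to that: 359^α = 0.25·2500^α ⇒ (359/2500)^α = 0.25.
Taking logs: α·ln(359/2500) = ln(0.25), so α = -1.3862944 / -1.9407236 ≈ 0.7143.

α ≈ 0.7143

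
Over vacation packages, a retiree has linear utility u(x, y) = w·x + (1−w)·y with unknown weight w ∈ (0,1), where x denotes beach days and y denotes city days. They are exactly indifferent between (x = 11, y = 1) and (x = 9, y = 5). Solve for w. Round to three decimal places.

w = 0.667

Indifference: w·11 + (1−w)·1 = w·9 + (1−w)·5.
Collecting terms: w·2 = (1−w)·4.
Hence w = 4/(2+4) = 4/6 = 0.667.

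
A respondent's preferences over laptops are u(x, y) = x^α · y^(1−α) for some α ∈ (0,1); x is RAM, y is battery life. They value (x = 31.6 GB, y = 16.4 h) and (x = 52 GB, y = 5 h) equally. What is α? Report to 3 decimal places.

α ≈ 0.705

Indifference: 31.6^α · 16.4^(1−α) = 52^α · 5^(1−α).
Taking logs: α·ln 31.6 + (1−α)·ln 16.4 = α·ln 52 + (1−α)·ln 5, i.e. α·-0.498087 = (1−α)·-1.187843.
With A = -0.498087 and B = -1.187843: α·A = (1−α)·B, so α = B/(A+B) = -1.187843/-1.685930 ≈ 0.705.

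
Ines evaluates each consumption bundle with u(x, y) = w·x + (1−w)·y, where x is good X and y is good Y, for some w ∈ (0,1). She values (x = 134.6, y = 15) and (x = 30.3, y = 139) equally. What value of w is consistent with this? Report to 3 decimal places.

w = 0.543

Indifference: w·134.6 + (1−w)·15 = w·30.3 + (1−w)·139.
Collecting terms: w·104.3 = (1−w)·124.
The marginal rate of substitution is 124/104.3, so w = 124/(104.3+124) = 0.543.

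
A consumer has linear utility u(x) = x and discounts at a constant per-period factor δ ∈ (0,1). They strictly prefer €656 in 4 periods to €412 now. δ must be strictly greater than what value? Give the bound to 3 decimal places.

Comparing present values: 412 < δ^4·656.
Dividing by 656: δ^4 > 0.62805. Both sides are positive, so the 4th root keeps the direction.
δ > 0.62805^(1/4) = 0.890.

δ > 0.890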